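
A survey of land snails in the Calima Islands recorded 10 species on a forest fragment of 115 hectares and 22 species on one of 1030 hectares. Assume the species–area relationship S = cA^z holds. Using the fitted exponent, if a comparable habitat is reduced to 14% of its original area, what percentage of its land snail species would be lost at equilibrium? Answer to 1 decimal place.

z = ln(22/10) / ln(1030/115) = 0.7885 / 2.1924 = 0.3596
S_new/S_old = (A_new/A_old)^z = 0.14^0.3596 = exp(0.3596 × -1.9661) = 0.4931
Fraction lost = 1 − 0.4931 = 0.5069

50.7%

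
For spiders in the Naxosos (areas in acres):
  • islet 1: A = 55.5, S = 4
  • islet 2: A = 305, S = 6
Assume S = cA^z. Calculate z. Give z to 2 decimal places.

0.24

Taking logs: ln S = ln c + z ln A, so z = (ln S₂ − ln S₁)/(ln A₂ − ln A₁).
z = ln(6/4) / ln(305/55.5) = ln(1.5) / ln(5.495) = 0.4055 / 1.7039 = 0.2380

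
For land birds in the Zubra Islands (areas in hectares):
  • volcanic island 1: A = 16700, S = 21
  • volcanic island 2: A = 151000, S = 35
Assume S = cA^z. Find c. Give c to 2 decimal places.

z = ln(S₂/S₁) / ln(A₂/A₁) = ln(35/21) / ln(151000/16700) = 0.5108 / 2.2019 = 0.2320
c = S₁ / A₁^z = 21 / 16700^0.2320 = 21 / 9.542 = 2.201

2.20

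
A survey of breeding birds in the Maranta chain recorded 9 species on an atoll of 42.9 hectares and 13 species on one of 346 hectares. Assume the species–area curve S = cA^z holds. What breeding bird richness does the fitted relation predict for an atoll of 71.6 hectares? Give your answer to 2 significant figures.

9.8

z = ln(13/9) / ln(346/42.9) = 0.3677 / 2.0876 = 0.1761
c = 9 / 42.9^0.1761 = 9 / 1.939 = 4.642
S₃ = 4.642 × 71.6^0.1761 = 4.642 × 2.122 ≈ 9.85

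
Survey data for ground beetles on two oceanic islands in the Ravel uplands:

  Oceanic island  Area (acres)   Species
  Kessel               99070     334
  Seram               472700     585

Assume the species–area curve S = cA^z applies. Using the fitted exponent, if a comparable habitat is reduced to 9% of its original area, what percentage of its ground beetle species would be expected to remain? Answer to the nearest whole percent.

42%

z = ln(585/334) / ln(472700/99070) = 0.5605 / 1.5626 = 0.3587
S_new/S_old = (A_new/A_old)^z = 0.09^0.3587 = exp(0.3587 × -2.4079) = 0.4216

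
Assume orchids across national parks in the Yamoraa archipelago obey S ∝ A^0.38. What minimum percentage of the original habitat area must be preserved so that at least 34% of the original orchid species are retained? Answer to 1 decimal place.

Need (A_new/A_old)^0.38 = 0.34, so A_new/A_old = 0.34^(1/0.38) = 0.34^2.632
ln(A_new/A_old) = ln 0.34 / 0.38 = -1.0788 / 0.38 = -2.8390
A_new/A_old = e^-2.8390 ≈ 0.05849

5.8%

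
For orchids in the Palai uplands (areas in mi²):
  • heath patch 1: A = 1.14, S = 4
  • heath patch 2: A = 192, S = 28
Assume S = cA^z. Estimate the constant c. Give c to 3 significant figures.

3.81

z = ln(S₂/S₁) / ln(A₂/A₁) = ln(28/4) / ln(192/1.14) = 1.9459 / 5.1265 = 0.3796
c = S₁ / A₁^z = 4 / 1.14^0.3796 = 4 / 1.051 = 3.806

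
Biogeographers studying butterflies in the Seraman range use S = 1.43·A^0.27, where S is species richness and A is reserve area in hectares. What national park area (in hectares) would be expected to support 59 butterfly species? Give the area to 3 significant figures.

962000 hectares

59 = 1.43 × A^0.27  ⇒  A^0.27 = 59/1.43 = 41.26
ln A = ln(41.26) / 0.27 = 3.7199 / 0.27 = 13.7773
A = e^13.7773 ≈ 962482 hectares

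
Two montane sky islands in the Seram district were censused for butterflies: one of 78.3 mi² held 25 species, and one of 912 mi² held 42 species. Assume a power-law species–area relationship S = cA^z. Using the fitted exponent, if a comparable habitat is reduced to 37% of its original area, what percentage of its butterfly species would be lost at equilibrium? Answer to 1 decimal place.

18.9%

z = ln(42/25) / ln(912/78.3) = 0.5188 / 2.4551 = 0.2113
S_new/S_old = (A_new/A_old)^z = 0.37^0.2113 = exp(0.2113 × -0.9943) = 0.8105
Fraction lost = 1 − 0.8105 = 0.1895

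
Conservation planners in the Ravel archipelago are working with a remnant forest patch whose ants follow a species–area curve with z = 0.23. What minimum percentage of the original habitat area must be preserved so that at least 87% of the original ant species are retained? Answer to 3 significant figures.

Need (A_new/A_old)^0.23 = 0.87, so A_new/A_old = 0.87^(1/0.23) = 0.87^4.348
ln(A_new/A_old) = ln 0.87 / 0.23 = -0.1393 / 0.23 = -0.6055
A_new/A_old = e^-0.6055 ≈ 0.5458

54.6%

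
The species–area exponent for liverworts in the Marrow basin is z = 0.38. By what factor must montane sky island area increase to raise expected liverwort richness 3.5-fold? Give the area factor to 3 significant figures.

(A₂/A₁)^0.38 = 3.5, so A₂/A₁ = 3.5^(1/0.38) = 3.5^2.632
ln(A₂/A₁) = ln 3.5 / 0.38 = 1.2528 / 0.38 = 3.2967
A₂/A₁ = e^3.2967 ≈ 27.02

27.0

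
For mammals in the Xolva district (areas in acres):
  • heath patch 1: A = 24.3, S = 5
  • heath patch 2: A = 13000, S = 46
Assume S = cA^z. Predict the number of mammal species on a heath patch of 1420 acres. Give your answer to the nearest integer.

21

z = ln(46/5) / ln(13000/24.3) = 2.2192 / 6.2822 = 0.3533
c = 5 / 24.3^0.3533 = 5 / 3.087 = 1.62
S₃ = 1.62 × 1420^0.3533 = 1.62 × 12.99 ≈ 21.04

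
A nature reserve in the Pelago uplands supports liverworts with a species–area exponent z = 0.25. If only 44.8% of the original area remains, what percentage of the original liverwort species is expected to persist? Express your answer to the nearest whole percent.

S_new/S_old = (A_new/A_old)^z = 0.448^0.25
= exp(0.25 × ln 0.448) = exp(0.25 × -0.8030) = exp(-0.2007) ≈ 0.8181

82%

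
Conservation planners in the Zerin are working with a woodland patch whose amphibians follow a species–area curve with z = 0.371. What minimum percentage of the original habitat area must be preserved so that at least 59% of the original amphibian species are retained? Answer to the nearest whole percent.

Need (A_new/A_old)^0.371 = 0.59, so A_new/A_old = 0.59^(1/0.371) = 0.59^2.695
ln(A_new/A_old) = ln 0.59 / 0.371 = -0.5276 / 0.371 = -1.4222
A_new/A_old = e^-1.4222 ≈ 0.2412

24%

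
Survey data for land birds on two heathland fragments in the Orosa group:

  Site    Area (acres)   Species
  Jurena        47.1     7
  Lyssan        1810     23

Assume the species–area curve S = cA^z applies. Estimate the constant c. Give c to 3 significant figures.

z = ln(S₂/S₁) / ln(A₂/A₁) = ln(23/7) / ln(1810/47.1) = 1.1896 / 3.6488 = 0.3260
c = S₁ / A₁^z = 7 / 47.1^0.3260 = 7 / 3.511 = 1.994

1.99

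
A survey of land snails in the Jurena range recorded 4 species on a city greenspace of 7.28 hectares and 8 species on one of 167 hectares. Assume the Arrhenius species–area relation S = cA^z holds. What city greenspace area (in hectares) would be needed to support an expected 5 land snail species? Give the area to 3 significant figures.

z = ln(8/4) / ln(167/7.28) = 0.6931 / 3.1329 = 0.2213
c = 4 / 7.28^0.2213 = 4 / 1.551 = 2.578
A = (5/2.578)^(1/0.2213) ⇒ ln A = ln(1.939)/0.2213 = 2.9937
A = e^2.9937 ≈ 19.96 hectares

20.0 hectares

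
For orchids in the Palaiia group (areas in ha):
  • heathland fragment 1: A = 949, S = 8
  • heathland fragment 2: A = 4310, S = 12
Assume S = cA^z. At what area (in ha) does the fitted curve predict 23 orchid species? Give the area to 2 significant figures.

49000 ha

z = ln(12/8) / ln(4310/949) = 0.4055 / 1.5133 = 0.2679
c = 8 / 949^0.2679 = 8 / 6.277 = 1.275
A = (23/1.275)^(1/0.2679) ⇒ ln A = ln(18.05)/0.2679 = 10.7968
A = e^10.7968 ≈ 48866 ha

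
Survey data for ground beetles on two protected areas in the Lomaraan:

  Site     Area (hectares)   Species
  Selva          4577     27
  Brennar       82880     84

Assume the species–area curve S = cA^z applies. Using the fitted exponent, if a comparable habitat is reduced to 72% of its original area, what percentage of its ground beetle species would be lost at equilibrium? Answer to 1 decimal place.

12.1%

z = ln(84/27) / ln(82880/4577) = 1.1350 / 2.8964 = 0.3919
S_new/S_old = (A_new/A_old)^z = 0.72^0.3919 = exp(0.3919 × -0.3285) = 0.8792
Fraction lost = 1 − 0.8792 = 0.1208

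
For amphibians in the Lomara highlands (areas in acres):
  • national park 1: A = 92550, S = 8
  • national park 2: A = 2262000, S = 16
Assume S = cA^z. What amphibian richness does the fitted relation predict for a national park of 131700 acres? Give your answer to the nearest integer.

9

z = ln(16/8) / ln(2262000/92550) = 0.6931 / 3.1963 = 0.2169
c = 8 / 92550^0.2169 = 8 / 11.94 = 0.67
S₃ = 0.67 × 131700^0.2169 = 0.67 × 12.89 ≈ 8.636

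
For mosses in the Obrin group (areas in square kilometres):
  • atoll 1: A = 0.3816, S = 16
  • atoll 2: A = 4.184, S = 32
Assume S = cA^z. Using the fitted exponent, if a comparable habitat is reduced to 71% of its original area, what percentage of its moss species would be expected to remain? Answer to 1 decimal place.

90.6%

z = ln(32/16) / ln(4.184/0.3816) = 0.6931 / 2.3947 = 0.2895
S_new/S_old = (A_new/A_old)^z = 0.71^0.2895 = exp(0.2895 × -0.3425) = 0.9056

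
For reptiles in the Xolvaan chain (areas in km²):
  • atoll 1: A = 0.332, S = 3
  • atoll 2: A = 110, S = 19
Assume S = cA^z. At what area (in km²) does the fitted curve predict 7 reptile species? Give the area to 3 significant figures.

4.76 km²

z = ln(19/3) / ln(110/0.332) = 1.8458 / 5.8031 = 0.3181
c = 3 / 0.332^0.3181 = 3 / 0.7042 = 4.26
A = (7/4.26)^(1/0.3181) ⇒ ln A = ln(1.643)/0.3181 = 1.5612
A = e^1.5612 ≈ 4.765 km²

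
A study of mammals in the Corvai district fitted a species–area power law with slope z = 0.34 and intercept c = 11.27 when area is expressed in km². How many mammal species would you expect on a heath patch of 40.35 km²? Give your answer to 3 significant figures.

S = 11.27 × 40.35^0.34
ln S = ln 11.27 + 0.34 × ln 40.35 = 2.4221 + 0.34 × 3.6976 = 3.6793
S = e^3.6793 ≈ 39.62

39.6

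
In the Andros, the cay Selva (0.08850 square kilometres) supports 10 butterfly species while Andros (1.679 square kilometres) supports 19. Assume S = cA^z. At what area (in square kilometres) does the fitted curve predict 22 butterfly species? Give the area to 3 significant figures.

3.29 square kilometres

z = ln(19/10) / ln(1.679/0.0885) = 0.6419 / 2.9430 = 0.2181
c = 10 / 0.0885^0.2181 = 10 / 0.5893 = 16.97
A = (22/16.97)^(1/0.2181) ⇒ ln A = ln(1.296)/0.2181 = 1.1904
A = e^1.1904 ≈ 3.288 square kilometres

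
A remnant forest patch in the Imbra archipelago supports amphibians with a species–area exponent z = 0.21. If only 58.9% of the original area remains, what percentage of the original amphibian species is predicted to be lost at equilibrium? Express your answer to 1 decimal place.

10.5%

S_new/S_old = (A_new/A_old)^z = 0.589^0.21
= exp(0.21 × ln 0.589) = exp(0.21 × -0.5293) = exp(-0.1112) ≈ 0.8948
Fraction lost = 1 − 0.8948 = 0.1052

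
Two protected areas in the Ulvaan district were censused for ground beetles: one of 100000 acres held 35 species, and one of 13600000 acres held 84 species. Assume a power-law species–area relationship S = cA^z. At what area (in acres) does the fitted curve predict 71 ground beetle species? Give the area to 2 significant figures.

5300000 acres

z = ln(84/35) / ln(13600000/100000) = 0.8755 / 4.9127 = 0.1782
c = 35 / 100000^0.1782 = 35 / 7.781 = 4.498
A = (71/4.498)^(1/0.1782) ⇒ ln A = ln(15.78)/0.1782 = 15.4821
A = e^15.4821 ≈ 5294014 acres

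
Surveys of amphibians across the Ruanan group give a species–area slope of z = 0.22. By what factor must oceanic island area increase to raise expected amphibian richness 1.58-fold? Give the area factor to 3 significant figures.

(A₂/A₁)^0.22 = 1.58, so A₂/A₁ = 1.58^(1/0.22) = 1.58^4.545
ln(A₂/A₁) = ln 1.58 / 0.22 = 0.4574 / 0.22 = 2.0792
A₂/A₁ = e^2.0792 ≈ 7.998

8.00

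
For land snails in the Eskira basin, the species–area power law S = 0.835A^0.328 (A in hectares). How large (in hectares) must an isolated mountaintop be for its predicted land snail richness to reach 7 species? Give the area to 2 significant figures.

7 = 0.835 × A^0.328  ⇒  A^0.328 = 7/0.835 = 8.383
ln A = ln(8.383) / 0.328 = 2.1262 / 0.328 = 6.4824
A = e^6.4824 ≈ 653.6 hectares

650 hectares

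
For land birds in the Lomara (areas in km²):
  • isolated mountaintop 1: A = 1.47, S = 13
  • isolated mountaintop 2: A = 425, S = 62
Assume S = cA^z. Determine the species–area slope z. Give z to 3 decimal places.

0.276

Taking logs: ln S = ln c + z ln A, so z = (ln S₂ − ln S₁)/(ln A₂ − ln A₁).
z = ln(62/13) / ln(425/1.47) = ln(4.769) / ln(289.1) = 1.5622 / 5.6668 = 0.2757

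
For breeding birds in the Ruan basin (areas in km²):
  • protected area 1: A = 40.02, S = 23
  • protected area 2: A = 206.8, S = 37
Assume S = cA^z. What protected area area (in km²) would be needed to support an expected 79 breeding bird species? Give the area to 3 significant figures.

2840 km²

z = ln(37/23) / ln(206.8/40.02) = 0.4754 / 1.6424 = 0.2895
c = 23 / 40.02^0.2895 = 23 / 2.909 = 7.905
A = (79/7.905)^(1/0.2895) ⇒ ln A = ln(9.993)/0.2895 = 7.9521
A = e^7.9521 ≈ 2842 km²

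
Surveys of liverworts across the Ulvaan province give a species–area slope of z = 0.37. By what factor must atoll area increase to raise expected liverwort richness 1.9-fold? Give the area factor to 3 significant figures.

(A₂/A₁)^0.37 = 1.9, so A₂/A₁ = 1.9^(1/0.37) = 1.9^2.703
ln(A₂/A₁) = ln 1.9 / 0.37 = 0.6419 / 0.37 = 1.7347
A₂/A₁ = e^1.7347 ≈ 5.667

5.67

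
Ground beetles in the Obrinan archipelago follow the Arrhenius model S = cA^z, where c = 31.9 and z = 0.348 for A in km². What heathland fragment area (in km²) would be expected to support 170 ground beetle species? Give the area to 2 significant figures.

170 = 31.9 × A^0.348  ⇒  A^0.348 = 170/31.9 = 5.329
ln A = ln(5.329) / 0.348 = 1.6732 / 0.348 = 4.8080
A = e^4.8080 ≈ 122.5 km²

120 km²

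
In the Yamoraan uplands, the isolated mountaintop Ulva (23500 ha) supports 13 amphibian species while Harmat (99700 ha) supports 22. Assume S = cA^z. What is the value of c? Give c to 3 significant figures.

z = ln(S₂/S₁) / ln(A₂/A₁) = ln(22/13) / ln(99700/23500) = 0.5261 / 1.4452 = 0.3640
c = S₁ / A₁^z = 13 / 23500^0.3640 = 13 / 39.01 = 0.3332

0.333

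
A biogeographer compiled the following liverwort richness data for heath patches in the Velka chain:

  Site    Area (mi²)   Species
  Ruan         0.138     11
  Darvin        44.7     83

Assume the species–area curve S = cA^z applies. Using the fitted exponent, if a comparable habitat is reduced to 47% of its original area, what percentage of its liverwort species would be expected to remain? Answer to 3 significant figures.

76.8%

z = ln(83/11) / ln(44.7/0.138) = 2.0209 / 5.7805 = 0.3496
S_new/S_old = (A_new/A_old)^z = 0.47^0.3496 = exp(0.3496 × -0.7550) = 0.768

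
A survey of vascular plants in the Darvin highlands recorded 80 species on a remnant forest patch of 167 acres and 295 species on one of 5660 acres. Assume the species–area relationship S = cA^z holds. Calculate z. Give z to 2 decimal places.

Taking logs: ln S = ln c + z ln A, so z = (ln S₂ − ln S₁)/(ln A₂ − ln A₁).
z = ln(295/80) / ln(5660/167) = ln(3.688) / ln(33.89) = 1.3049 / 3.5232 = 0.3704

0.37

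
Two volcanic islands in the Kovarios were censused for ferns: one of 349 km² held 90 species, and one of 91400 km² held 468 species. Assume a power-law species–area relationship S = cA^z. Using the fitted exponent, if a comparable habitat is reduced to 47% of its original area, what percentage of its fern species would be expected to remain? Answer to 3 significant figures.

80.0%

z = ln(468/90) / ln(91400/349) = 1.6487 / 5.5679 = 0.2961
S_new/S_old = (A_new/A_old)^z = 0.47^0.2961 = exp(0.2961 × -0.7550) = 0.7997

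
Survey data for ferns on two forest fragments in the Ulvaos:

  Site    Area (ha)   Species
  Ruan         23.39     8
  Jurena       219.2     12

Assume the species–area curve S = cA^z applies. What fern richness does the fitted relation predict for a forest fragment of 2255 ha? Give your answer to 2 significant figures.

z = ln(12/8) / ln(219.2/23.39) = 0.4055 / 2.2377 = 0.1812
c = 8 / 23.39^0.1812 = 8 / 1.77 = 4.519
S₃ = 4.519 × 2255^0.1812 = 4.519 × 4.051 ≈ 18.31

18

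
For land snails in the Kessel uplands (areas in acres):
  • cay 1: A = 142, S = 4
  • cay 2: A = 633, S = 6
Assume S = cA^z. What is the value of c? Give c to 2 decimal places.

1.04

z = ln(S₂/S₁) / ln(A₂/A₁) = ln(6/4) / ln(633/142) = 0.4055 / 1.4946 = 0.2713
c = S₁ / A₁^z = 4 / 142^0.2713 = 4 / 3.836 = 1.043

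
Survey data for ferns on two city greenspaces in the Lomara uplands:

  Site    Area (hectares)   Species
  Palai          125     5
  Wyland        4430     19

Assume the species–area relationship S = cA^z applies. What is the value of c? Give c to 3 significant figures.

z = ln(S₂/S₁) / ln(A₂/A₁) = ln(19/5) / ln(4430/125) = 1.3350 / 3.5678 = 0.3742
c = S₁ / A₁^z = 5 / 125^0.3742 = 5 / 6.09 = 0.821

0.821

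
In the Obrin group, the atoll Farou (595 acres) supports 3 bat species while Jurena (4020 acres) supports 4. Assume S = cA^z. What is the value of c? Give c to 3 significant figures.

1.15

z = ln(S₂/S₁) / ln(A₂/A₁) = ln(4/3) / ln(4020/595) = 0.2877 / 1.9105 = 0.1506
c = S₁ / A₁^z = 3 / 595^0.1506 = 3 / 2.617 = 1.146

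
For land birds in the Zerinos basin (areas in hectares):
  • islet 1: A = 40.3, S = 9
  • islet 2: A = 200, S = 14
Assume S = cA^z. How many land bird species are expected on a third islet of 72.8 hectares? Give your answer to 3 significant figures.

10.6

z = ln(14/9) / ln(200/40.3) = 0.4418 / 1.6020 = 0.2758
c = 9 / 40.3^0.2758 = 9 / 2.772 = 3.247
S₃ = 3.247 × 72.8^0.2758 = 3.247 × 3.263 ≈ 10.59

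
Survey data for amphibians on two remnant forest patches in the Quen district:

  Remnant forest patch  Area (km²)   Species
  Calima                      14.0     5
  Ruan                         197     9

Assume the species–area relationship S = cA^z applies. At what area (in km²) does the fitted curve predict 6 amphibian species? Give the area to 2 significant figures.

z = ln(9/5) / ln(197/14) = 0.5878 / 2.6441 = 0.2223
c = 5 / 14^0.2223 = 5 / 1.798 = 2.781
A = (6/2.781)^(1/0.2223) ⇒ ln A = ln(2.158)/0.2223 = 3.4592
A = e^3.4592 ≈ 31.79 km²

32 km²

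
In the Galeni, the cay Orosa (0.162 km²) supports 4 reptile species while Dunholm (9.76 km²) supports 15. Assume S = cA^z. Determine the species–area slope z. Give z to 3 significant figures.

Taking logs: ln S = ln c + z ln A, so z = (ln S₂ − ln S₁)/(ln A₂ − ln A₁).
z = ln(15/4) / ln(9.76/0.162) = ln(3.75) / ln(60.25) = 1.3218 / 4.0985 = 0.3225

0.323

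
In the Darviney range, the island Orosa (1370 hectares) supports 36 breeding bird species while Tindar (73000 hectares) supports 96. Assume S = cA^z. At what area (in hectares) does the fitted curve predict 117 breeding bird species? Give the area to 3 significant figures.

z = ln(96/36) / ln(73000/1370) = 0.9808 / 3.9756 = 0.2467
c = 36 / 1370^0.2467 = 36 / 5.941 = 6.06
A = (117/6.06)^(1/0.2467) ⇒ ln A = ln(19.31)/0.2467 = 12.0001
A = e^12.0001 ≈ 162767 hectares

163000 hectares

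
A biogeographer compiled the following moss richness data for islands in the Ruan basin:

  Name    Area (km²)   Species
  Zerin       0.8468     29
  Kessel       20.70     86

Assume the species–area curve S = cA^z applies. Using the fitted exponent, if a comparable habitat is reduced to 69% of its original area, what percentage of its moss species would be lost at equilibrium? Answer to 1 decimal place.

z = ln(86/29) / ln(20.7/0.8468) = 1.0871 / 3.1964 = 0.3401
S_new/S_old = (A_new/A_old)^z = 0.69^0.3401 = exp(0.3401 × -0.3711) = 0.8814
Fraction lost = 1 − 0.8814 = 0.1186

11.9%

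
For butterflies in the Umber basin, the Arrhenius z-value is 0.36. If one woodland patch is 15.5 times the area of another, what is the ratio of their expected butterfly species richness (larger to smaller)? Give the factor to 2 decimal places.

2.68

S₂/S₁ = (A₂/A₁)^z = 15.5^0.36
ln(S₂/S₁) = 0.36 × ln 15.5 = 0.36 × 2.7408 = 0.9867
S₂/S₁ = e^0.9867 ≈ 2.682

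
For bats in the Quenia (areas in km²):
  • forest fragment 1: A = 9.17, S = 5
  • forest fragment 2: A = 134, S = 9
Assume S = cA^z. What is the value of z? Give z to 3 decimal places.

Taking logs: ln S = ln c + z ln A, so z = (ln S₂ − ln S₁)/(ln A₂ − ln A₁).
z = ln(9/5) / ln(134/9.17) = ln(1.8) / ln(14.61) = 0.5878 / 2.6819 = 0.2192

0.219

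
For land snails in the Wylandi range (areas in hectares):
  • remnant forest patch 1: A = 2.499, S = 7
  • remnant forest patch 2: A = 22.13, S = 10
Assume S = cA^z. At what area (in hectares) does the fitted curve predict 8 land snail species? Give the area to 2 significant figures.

5.7 hectares

z = ln(10/7) / ln(22.13/2.499) = 0.3567 / 2.1810 = 0.1635
c = 7 / 2.499^0.1635 = 7 / 1.162 = 6.026
A = (8/6.026)^(1/0.1635) ⇒ ln A = ln(1.328)/0.1635 = 1.7324
A = e^1.7324 ≈ 5.654 hectares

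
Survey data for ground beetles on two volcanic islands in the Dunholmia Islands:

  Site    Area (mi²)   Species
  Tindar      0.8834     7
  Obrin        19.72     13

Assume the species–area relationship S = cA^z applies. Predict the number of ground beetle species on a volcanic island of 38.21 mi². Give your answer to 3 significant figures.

z = ln(13/7) / ln(19.72/0.8834) = 0.6190 / 3.1056 = 0.1993
c = 7 / 0.8834^0.1993 = 7 / 0.9756 = 7.175
S₃ = 7.175 × 38.21^0.1993 = 7.175 × 2.067 ≈ 14.83

14.8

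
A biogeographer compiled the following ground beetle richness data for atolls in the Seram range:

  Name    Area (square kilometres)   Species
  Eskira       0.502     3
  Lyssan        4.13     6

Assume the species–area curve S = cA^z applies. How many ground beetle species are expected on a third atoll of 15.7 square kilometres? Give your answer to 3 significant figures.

z = ln(6/3) / ln(4.13/0.502) = 0.6931 / 2.1074 = 0.3289
c = 3 / 0.502^0.3289 = 3 / 0.7972 = 3.763
S₃ = 3.763 × 15.7^0.3289 = 3.763 × 2.474 ≈ 9.309

9.31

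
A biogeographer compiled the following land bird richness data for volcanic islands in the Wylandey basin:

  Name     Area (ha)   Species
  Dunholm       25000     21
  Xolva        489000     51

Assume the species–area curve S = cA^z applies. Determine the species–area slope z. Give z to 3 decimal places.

0.298

Taking logs: ln S = ln c + z ln A, so z = (ln S₂ − ln S₁)/(ln A₂ − ln A₁).
z = ln(51/21) / ln(489000/25000) = ln(2.429) / ln(19.56) = 0.8873 / 2.9735 = 0.2984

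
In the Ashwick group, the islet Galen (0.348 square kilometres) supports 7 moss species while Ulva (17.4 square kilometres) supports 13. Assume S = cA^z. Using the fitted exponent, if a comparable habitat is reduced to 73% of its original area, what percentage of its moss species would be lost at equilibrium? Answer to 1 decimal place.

4.9%

z = ln(13/7) / ln(17.4/0.348) = 0.6190 / 3.9120 = 0.1582
S_new/S_old = (A_new/A_old)^z = 0.73^0.1582 = exp(0.1582 × -0.3147) = 0.9514
Fraction lost = 1 − 0.9514 = 0.04858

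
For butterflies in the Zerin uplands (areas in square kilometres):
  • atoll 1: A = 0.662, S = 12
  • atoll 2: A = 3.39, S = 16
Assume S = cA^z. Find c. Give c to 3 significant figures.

z = ln(S₂/S₁) / ln(A₂/A₁) = ln(16/12) / ln(3.39/0.662) = 0.2877 / 1.6333 = 0.1761
c = S₁ / A₁^z = 12 / 0.662^0.1761 = 12 / 0.9299 = 12.9

12.9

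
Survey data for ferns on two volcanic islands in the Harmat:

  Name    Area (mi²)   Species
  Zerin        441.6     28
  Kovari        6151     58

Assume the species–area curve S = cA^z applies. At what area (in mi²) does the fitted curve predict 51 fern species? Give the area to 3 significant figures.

z = ln(58/28) / ln(6151/441.6) = 0.7282 / 2.6340 = 0.2765
c = 28 / 441.6^0.2765 = 28 / 5.386 = 5.198
A = (51/5.198)^(1/0.2765) ⇒ ln A = ln(9.811)/0.2765 = 8.2592
A = e^8.2592 ≈ 3863 mi²

3860 mi²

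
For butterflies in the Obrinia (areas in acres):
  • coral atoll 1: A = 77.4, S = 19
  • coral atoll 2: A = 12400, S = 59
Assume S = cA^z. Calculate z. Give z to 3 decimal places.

0.223

Taking logs: ln S = ln c + z ln A, so z = (ln S₂ − ln S₁)/(ln A₂ − ln A₁).
z = ln(59/19) / ln(12400/77.4) = ln(3.105) / ln(160.2) = 1.1331 / 5.0765 = 0.2232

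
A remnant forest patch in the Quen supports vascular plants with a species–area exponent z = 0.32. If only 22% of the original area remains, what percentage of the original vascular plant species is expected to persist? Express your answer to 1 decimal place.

61.6%

S_new/S_old = (A_new/A_old)^z = 0.22^0.32
= exp(0.32 × ln 0.22) = exp(0.32 × -1.5141) = exp(-0.4845) ≈ 0.616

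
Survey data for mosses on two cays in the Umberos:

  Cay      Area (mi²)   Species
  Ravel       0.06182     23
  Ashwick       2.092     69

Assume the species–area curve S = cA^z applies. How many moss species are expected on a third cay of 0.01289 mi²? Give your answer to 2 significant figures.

14

z = ln(69/23) / ln(2.092/0.06182) = 1.0986 / 3.5216 = 0.3120
c = 23 / 0.06182^0.3120 = 23 / 0.4196 = 54.81
S₃ = 54.81 × 0.01289^0.3120 = 54.81 × 0.2573 ≈ 14.1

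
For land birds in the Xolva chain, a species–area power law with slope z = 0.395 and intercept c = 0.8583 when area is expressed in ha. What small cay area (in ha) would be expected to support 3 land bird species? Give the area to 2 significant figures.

3 = 0.8583 × A^0.395  ⇒  A^0.395 = 3/0.8583 = 3.495
ln A = ln(3.495) / 0.395 = 1.2514 / 0.395 = 3.1681
A = e^3.1681 ≈ 23.76 ha

24 ha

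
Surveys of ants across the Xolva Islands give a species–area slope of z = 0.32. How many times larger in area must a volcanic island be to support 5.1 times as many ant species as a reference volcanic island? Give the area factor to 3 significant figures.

(A₂/A₁)^0.32 = 5.1, so A₂/A₁ = 5.1^(1/0.32) = 5.1^3.125
ln(A₂/A₁) = ln 5.1 / 0.32 = 1.6292 / 0.32 = 5.0914
A₂/A₁ = e^5.0914 ≈ 162.6

163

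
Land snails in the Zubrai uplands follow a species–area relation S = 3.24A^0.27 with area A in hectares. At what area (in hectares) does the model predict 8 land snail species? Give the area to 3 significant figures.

28.4 hectares

8 = 3.24 × A^0.27  ⇒  A^0.27 = 8/3.24 = 2.469
ln A = ln(2.469) / 0.27 = 0.9039 / 0.27 = 3.3477
A = e^3.3477 ≈ 28.44 hectares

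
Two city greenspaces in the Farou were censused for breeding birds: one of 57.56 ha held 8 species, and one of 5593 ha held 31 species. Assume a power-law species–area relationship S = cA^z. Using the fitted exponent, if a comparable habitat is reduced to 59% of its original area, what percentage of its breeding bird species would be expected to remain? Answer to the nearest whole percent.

z = ln(31/8) / ln(5593/57.56) = 1.3545 / 4.5764 = 0.2960
S_new/S_old = (A_new/A_old)^z = 0.59^0.2960 = exp(0.2960 × -0.5276) = 0.8554

86%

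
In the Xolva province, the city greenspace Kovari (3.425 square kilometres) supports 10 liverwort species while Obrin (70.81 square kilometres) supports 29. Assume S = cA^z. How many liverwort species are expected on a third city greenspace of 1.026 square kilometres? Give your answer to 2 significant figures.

6.5

z = ln(29/10) / ln(70.81/3.425) = 1.0647 / 3.0289 = 0.3515
c = 10 / 3.425^0.3515 = 10 / 1.541 = 6.487
S₃ = 6.487 × 1.026^0.3515 = 6.487 × 1.009 ≈ 6.546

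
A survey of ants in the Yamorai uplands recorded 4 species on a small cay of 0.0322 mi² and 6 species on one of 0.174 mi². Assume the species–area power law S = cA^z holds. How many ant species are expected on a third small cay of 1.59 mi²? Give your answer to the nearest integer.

10

z = ln(6/4) / ln(0.174/0.0322) = 0.4055 / 1.6871 = 0.2403
c = 4 / 0.0322^0.2403 = 4 / 0.4379 = 9.134
S₃ = 9.134 × 1.59^0.2403 = 9.134 × 1.118 ≈ 10.21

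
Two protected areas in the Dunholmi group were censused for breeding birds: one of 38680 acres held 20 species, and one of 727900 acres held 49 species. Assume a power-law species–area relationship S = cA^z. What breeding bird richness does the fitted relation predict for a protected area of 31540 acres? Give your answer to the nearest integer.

19

z = ln(49/20) / ln(727900/38680) = 0.8961 / 2.9348 = 0.3053
c = 20 / 38680^0.3053 = 20 / 25.16 = 0.795
S₃ = 0.795 × 31540^0.3053 = 0.795 × 23.64 ≈ 18.79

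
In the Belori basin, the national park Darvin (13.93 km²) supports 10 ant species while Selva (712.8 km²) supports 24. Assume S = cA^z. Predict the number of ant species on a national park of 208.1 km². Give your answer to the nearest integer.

18

z = ln(24/10) / ln(712.8/13.93) = 0.8755 / 3.9352 = 0.2225
c = 10 / 13.93^0.2225 = 10 / 1.797 = 5.565
S₃ = 5.565 × 208.1^0.2225 = 5.565 × 3.279 ≈ 18.25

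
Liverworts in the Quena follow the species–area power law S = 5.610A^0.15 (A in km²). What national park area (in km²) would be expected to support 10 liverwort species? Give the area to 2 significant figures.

47 km²

10 = 5.61 × A^0.15  ⇒  A^0.15 = 10/5.61 = 1.783
ln A = ln(1.783) / 0.15 = 0.5780 / 0.15 = 3.8536
A = e^3.8536 ≈ 47.16 km²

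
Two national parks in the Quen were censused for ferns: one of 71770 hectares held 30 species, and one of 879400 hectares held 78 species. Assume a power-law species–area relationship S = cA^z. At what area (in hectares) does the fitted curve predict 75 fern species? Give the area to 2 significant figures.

790000 hectares

z = ln(78/30) / ln(879400/71770) = 0.9555 / 2.5058 = 0.3813
c = 30 / 71770^0.3813 = 30 / 71.07 = 0.4221
A = (75/0.4221)^(1/0.3813) ⇒ ln A = ln(177.7)/0.3813 = 13.5841
A = e^13.5841 ≈ 793446 hectares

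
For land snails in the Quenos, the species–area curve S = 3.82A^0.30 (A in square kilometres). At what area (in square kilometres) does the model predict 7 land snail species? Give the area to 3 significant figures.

7 = 3.82 × A^0.3  ⇒  A^0.3 = 7/3.82 = 1.832
ln A = ln(1.832) / 0.3 = 0.6057 / 0.3 = 2.0189
A = e^2.0189 ≈ 7.53 square kilometres

7.53 square kilometres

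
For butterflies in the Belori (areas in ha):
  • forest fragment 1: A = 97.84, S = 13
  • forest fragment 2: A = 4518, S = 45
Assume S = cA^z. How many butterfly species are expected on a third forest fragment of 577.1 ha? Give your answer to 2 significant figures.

z = ln(45/13) / ln(4518/97.84) = 1.2417 / 3.8325 = 0.3240
c = 13 / 97.84^0.3240 = 13 / 4.415 = 2.945
S₃ = 2.945 × 577.1^0.3240 = 2.945 × 7.846 ≈ 23.1

23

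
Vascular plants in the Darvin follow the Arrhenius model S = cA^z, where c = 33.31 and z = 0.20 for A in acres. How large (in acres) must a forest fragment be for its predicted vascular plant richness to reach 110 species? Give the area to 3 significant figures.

110 = 33.31 × A^0.2  ⇒  A^0.2 = 110/33.31 = 3.302
ln A = ln(3.302) / 0.2 = 1.1946 / 0.2 = 5.9731
A = e^5.9731 ≈ 392.7 acres

393 acres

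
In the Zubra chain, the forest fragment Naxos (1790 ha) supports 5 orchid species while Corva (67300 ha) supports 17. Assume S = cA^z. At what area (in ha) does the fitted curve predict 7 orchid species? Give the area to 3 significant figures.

4850 ha

z = ln(17/5) / ln(67300/1790) = 1.2238 / 3.6269 = 0.3374
c = 5 / 1790^0.3374 = 5 / 12.52 = 0.3994
A = (7/0.3994)^(1/0.3374) ⇒ ln A = ln(17.53)/0.3374 = 8.4872
A = e^8.4872 ≈ 4852 ha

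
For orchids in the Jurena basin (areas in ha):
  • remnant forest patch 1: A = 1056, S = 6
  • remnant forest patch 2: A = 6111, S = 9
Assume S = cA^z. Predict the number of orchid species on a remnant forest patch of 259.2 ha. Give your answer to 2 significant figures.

z = ln(9/6) / ln(6111/1056) = 0.4055 / 1.7556 = 0.2310
c = 6 / 1056^0.2310 = 6 / 4.993 = 1.202
S₃ = 1.202 × 259.2^0.2310 = 1.202 × 3.609 ≈ 4.338

4.3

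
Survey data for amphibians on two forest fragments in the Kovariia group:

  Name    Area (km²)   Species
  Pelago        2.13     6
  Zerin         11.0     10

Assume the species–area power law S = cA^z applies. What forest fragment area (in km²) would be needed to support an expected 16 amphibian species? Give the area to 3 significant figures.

49.8 km²

z = ln(10/6) / ln(11/2.13) = 0.5108 / 1.6418 = 0.3111
c = 6 / 2.13^0.3111 = 6 / 1.265 = 4.742
A = (16/4.742)^(1/0.3111) ⇒ ln A = ln(3.374)/0.3111 = 3.9085
A = e^3.9085 ≈ 49.82 km²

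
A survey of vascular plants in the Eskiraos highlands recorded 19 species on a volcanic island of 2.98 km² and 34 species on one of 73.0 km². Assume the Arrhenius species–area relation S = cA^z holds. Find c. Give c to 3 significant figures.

15.6

z = ln(S₂/S₁) / ln(A₂/A₁) = ln(34/19) / ln(73/2.98) = 0.5819 / 3.1985 = 0.1819
c = S₁ / A₁^z = 19 / 2.98^0.1819 = 19 / 1.22 = 15.58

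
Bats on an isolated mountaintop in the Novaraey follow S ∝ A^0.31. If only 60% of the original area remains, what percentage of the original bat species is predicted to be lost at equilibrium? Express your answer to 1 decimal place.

14.6%

S_new/S_old = (A_new/A_old)^z = 0.6^0.31
= exp(0.31 × ln 0.6) = exp(0.31 × -0.5108) = exp(-0.1584) ≈ 0.8535
Fraction lost = 1 − 0.8535 = 0.1465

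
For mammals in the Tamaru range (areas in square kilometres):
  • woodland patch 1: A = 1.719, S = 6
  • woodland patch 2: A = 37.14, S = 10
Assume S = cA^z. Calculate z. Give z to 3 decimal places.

Taking logs: ln S = ln c + z ln A, so z = (ln S₂ − ln S₁)/(ln A₂ − ln A₁).
z = ln(10/6) / ln(37.14/1.719) = ln(1.667) / ln(21.61) = 0.5108 / 3.0730 = 0.1662

0.166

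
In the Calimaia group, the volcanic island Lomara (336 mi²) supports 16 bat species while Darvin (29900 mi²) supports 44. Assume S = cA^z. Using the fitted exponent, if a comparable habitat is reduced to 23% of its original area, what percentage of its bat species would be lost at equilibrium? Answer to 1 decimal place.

z = ln(44/16) / ln(29900/336) = 1.0116 / 4.4885 = 0.2254
S_new/S_old = (A_new/A_old)^z = 0.23^0.2254 = exp(0.2254 × -1.4697) = 0.718
Fraction lost = 1 − 0.718 = 0.282

28.2%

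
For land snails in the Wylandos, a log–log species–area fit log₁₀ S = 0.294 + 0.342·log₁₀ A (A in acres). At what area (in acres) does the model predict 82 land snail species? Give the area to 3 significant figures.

54500 acres

82 = 1.968 × A^0.342  ⇒  A^0.342 = 82/1.968 = 41.67
ln A = ln(41.67) / 0.342 = 3.7298 / 0.342 = 10.9057
A = e^10.9057 ≈ 54488 acres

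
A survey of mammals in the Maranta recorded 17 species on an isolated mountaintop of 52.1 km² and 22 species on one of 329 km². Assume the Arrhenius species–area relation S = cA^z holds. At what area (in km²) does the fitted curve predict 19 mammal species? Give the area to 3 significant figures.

115 km²

z = ln(22/17) / ln(329/52.1) = 0.2578 / 1.8429 = 0.1399
c = 17 / 52.1^0.1399 = 17 / 1.739 = 9.778
A = (19/9.778)^(1/0.1399) ⇒ ln A = ln(1.943)/0.1399 = 4.7482
A = e^4.7482 ≈ 115.4 km²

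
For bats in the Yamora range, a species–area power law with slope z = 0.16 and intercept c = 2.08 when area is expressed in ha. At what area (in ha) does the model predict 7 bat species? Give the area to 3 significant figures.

7 = 2.08 × A^0.16  ⇒  A^0.16 = 7/2.08 = 3.365
ln A = ln(3.365) / 0.16 = 1.2135 / 0.16 = 7.5846
A = e^7.5846 ≈ 1968 ha

1970 ha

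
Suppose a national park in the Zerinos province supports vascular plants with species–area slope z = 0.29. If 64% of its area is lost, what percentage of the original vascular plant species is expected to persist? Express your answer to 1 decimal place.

S_new/S_old = (A_new/A_old)^z = 0.36^0.29
= exp(0.29 × ln 0.36) = exp(0.29 × -1.0217) = exp(-0.2963) ≈ 0.7436

74.4%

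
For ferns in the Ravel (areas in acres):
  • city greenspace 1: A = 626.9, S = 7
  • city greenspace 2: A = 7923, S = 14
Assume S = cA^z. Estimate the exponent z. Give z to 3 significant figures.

0.273

Taking logs: ln S = ln c + z ln A, so z = (ln S₂ − ln S₁)/(ln A₂ − ln A₁).
z = ln(14/7) / ln(7923/626.9) = ln(2) / ln(12.64) = 0.6931 / 2.5367 = 0.2732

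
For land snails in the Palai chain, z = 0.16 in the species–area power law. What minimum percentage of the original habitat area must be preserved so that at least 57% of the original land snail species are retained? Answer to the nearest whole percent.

3%

Need (A_new/A_old)^0.16 = 0.57, so A_new/A_old = 0.57^(1/0.16) = 0.57^6.25
ln(A_new/A_old) = ln 0.57 / 0.16 = -0.5621 / 0.16 = -3.5132
A_new/A_old = e^-3.5132 ≈ 0.0298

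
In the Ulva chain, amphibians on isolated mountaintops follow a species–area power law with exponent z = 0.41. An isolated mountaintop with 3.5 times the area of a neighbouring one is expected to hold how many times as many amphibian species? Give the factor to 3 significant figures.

S₂/S₁ = (A₂/A₁)^z = 3.5^0.41
ln(S₂/S₁) = 0.41 × ln 3.5 = 0.41 × 1.2528 = 0.5136
S₂/S₁ = e^0.5136 ≈ 1.671

1.67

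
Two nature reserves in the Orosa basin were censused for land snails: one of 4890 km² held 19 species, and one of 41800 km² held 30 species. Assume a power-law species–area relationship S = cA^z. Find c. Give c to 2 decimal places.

z = ln(S₂/S₁) / ln(A₂/A₁) = ln(30/19) / ln(41800/4890) = 0.4568 / 2.1457 = 0.2129
c = S₁ / A₁^z = 19 / 4890^0.2129 = 19 / 6.1 = 3.115

3.11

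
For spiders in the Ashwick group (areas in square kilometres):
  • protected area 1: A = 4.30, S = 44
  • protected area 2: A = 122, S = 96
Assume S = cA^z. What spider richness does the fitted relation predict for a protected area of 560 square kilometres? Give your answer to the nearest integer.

137

z = ln(96/44) / ln(122/4.3) = 0.7802 / 3.3454 = 0.2332
c = 44 / 4.3^0.2332 = 44 / 1.405 = 31.31
S₃ = 31.31 × 560^0.2332 = 31.31 × 4.374 ≈ 137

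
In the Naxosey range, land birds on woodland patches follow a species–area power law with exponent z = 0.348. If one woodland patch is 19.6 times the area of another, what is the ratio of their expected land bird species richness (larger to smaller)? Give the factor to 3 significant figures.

S₂/S₁ = (A₂/A₁)^z = 19.6^0.348
ln(S₂/S₁) = 0.348 × ln 19.6 = 0.348 × 2.9755 = 1.0355
S₂/S₁ = e^1.0355 ≈ 2.816

2.82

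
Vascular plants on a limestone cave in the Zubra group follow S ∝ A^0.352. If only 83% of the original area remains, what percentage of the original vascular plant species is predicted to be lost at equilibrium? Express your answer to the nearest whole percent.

6%

S_new/S_old = (A_new/A_old)^z = 0.83^0.352
= exp(0.352 × ln 0.83) = exp(0.352 × -0.1863) = exp(-0.0656) ≈ 0.9365
Fraction lost = 1 − 0.9365 = 0.06348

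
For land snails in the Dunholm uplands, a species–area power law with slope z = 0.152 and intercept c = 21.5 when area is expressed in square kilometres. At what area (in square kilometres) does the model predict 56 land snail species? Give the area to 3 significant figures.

56 = 21.5 × A^0.152  ⇒  A^0.152 = 56/21.5 = 2.605
ln A = ln(2.605) / 0.152 = 0.9573 / 0.152 = 6.2980
A = e^6.2980 ≈ 543.5 square kilometres

543 square kilometres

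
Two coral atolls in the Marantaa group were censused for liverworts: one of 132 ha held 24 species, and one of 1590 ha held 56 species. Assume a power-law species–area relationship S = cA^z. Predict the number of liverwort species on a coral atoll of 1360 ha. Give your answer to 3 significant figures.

z = ln(56/24) / ln(1590/132) = 0.8473 / 2.4887 = 0.3405
c = 24 / 132^0.3405 = 24 / 5.272 = 4.552
S₃ = 4.552 × 1360^0.3405 = 4.552 × 11.66 ≈ 53.1

53.1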